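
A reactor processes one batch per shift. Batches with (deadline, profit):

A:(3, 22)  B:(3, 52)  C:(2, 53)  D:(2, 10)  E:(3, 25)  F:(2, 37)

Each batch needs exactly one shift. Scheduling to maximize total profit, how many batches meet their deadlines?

Profit order: C=53 B=52 F=37 E=25 A=22 D=10
Assign: C→slot 2, B→slot 3, F→slot 1, E skipped, A skipped, D skipped.
Slots: [1:F] [2:C] [3:B]
3 of 6 scheduled.

3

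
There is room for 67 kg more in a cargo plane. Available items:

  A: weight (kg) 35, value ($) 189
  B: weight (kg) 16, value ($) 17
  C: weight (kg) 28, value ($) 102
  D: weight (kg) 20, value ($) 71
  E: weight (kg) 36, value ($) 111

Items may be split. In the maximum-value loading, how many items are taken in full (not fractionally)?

2

Ratios (sorted): A 5.40, C 3.64, D 3.55, E 3.08, B 1.06
take A (35 @ 189); take C (28 @ 102); take 4/20 of D → 14.20. Capacity used 67/67.
2 item(s) taken whole; one partial (take 4/20 of D).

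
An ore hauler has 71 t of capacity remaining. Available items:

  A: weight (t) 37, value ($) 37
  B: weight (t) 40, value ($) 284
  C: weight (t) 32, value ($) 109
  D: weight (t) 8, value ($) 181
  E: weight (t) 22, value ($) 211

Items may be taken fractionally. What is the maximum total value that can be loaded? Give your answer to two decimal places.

Ratios (sorted): D 22.62, E 9.59, B 7.10, C 3.41, A 1.00
take D (8 @ 181); take E (22 @ 211); take B (40 @ 284); take 1/32 of C → 3.41. Capacity used 71/71.
Total value = 679.41

679.41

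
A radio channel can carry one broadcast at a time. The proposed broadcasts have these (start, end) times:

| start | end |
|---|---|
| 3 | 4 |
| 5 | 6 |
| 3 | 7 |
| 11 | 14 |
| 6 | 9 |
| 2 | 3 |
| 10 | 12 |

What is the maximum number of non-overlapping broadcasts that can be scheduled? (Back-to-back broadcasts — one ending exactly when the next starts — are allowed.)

5

By end time: (2,3), (3,4), (5,6), (3,7), (6,9), (10,12), (11,14).
Pick (2,3); next start ≥ 3 → (3,4); next start ≥ 4 → (5,6); next start ≥ 6 → (6,9); next start ≥ 9 → (10,12).
Selected 5 broadcasts.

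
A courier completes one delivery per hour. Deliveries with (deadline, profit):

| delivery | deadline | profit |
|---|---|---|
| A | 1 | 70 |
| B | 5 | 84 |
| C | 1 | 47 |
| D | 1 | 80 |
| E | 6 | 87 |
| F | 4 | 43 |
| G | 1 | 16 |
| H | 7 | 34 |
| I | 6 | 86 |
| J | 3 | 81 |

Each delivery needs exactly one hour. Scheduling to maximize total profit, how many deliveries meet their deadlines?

Take jobs in profit order; each goes to the latest open slot no later than its deadline.
Profit order: E=87 I=86 B=84 J=81 D=80 A=70 C=47 F=43 H=34 G=16
Assign: E→slot 6, I→slot 5, B→slot 4, J→slot 3, D→slot 1, A skipped, C skipped, F→slot 2, H→slot 7, G skipped.
Slots: [1:D] [2:F] [3:J] [4:B] [5:I] [6:E] [7:H]
7 of 10 scheduled.

7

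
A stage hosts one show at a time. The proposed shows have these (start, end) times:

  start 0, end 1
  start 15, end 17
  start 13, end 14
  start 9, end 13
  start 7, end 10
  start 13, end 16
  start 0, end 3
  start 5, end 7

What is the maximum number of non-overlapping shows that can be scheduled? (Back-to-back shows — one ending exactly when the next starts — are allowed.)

5

Sorted by end: (0,1)  (0,3)  (5,7)  (7,10)  (9,13)  (13,14)  (13,16)  (15,17)
take (0,1); take (5,7); take (7,10); take (13,14); skip (13,16); take (15,17).
Selected 5 shows.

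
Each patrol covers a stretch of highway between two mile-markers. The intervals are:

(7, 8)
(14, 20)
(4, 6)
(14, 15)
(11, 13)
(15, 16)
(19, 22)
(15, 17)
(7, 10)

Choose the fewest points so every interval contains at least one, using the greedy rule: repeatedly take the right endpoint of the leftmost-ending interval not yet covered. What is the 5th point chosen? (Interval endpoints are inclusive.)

22

Process intervals by earliest right end; each time one isn't hit yet, stab at its right endpoint.
Sorted: [4,6] [7,8] [7,10] [11,13] [14,15] [15,16] [15,17] [14,20] [19,22]
{[4,6]} hit by 6; {[7,8],[7,10]} hit by 8; {[11,13]} hit by 13; {[14,15],[15,16],[15,17],[14,20]} hit by 15; {[19,22]} hit by 22.
Points: 6, 8, 13, 15, 22 (5 total).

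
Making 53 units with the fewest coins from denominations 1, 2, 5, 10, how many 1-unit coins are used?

53 − 5×10→3 − 1×2→1 − 1×1→0
Count of 1: 1

1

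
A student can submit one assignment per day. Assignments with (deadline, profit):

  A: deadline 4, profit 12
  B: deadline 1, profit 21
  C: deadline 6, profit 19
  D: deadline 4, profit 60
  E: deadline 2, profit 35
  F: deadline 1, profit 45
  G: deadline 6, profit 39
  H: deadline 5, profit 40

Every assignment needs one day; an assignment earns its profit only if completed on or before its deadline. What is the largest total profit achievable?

238

Profit order: D=60 F=45 H=40 G=39 E=35 B=21 C=19 A=12
Assign: D→slot 4, F→slot 1, H→slot 5, G→slot 6, E→slot 2, B skipped, C→slot 3, A skipped.
Slots: [1:F] [2:E] [3:C] [4:D] [5:H] [6:G]
Profit = 45 + 35 + 19 + 60 + 40 + 39 = 238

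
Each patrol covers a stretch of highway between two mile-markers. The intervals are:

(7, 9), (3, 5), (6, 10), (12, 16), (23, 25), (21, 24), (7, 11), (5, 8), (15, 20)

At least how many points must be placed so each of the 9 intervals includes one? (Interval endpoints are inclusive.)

Sort by right endpoint; whenever an interval is uncovered, place a point at its right end.
Sorted: [3,5] [5,8] [7,9] [6,10] [7,11] [12,16] [15,20] [21,24] [23,25]
{[3,5],[5,8]} hit by 5; {[7,9],[6,10],[7,11]} hit by 9; {[12,16],[15,20]} hit by 16; {[21,24],[23,25]} hit by 24.
Points: 5, 9, 16, 24 (4 total).

4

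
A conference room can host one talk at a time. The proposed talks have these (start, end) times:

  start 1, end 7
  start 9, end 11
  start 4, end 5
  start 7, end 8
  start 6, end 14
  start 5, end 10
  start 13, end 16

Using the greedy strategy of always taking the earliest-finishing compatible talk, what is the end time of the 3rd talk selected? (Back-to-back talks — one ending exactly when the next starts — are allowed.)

11

Sort by end time and greedily take each interval whose start is ≥ the last chosen end.
By end time: (4,5), (1,7), (7,8), (5,10), (9,11), (6,14), (13,16).
Pick (4,5); next start ≥ 5 → (7,8); next start ≥ 8 → (9,11); next start ≥ 11 → (13,16).
Selected: (4,5) (7,8) (9,11) (13,16)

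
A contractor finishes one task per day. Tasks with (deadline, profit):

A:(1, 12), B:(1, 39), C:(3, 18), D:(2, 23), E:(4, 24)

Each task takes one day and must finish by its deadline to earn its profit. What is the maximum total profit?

104

Profit order: B=39 E=24 D=23 C=18 A=12
Assign: B→slot 1, E→slot 4, D→slot 2, C→slot 3, A skipped.
Slots: [1:B] [2:D] [3:C] [4:E]
Profit = 39 + 23 + 18 + 24 = 104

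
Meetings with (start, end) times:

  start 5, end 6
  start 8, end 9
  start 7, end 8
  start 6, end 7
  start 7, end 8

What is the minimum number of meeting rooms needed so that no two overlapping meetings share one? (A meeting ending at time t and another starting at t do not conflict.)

The answer is the maximum number of intervals overlapping at any instant.
Events (time:±→running): 5:+→1 6:-→0 6:+→1 7:-→0 7:+→1 7:+→2 … peak 2.

2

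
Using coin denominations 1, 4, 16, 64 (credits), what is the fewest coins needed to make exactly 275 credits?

275 = 4×64 + 1×16 + 3×1
Total coins = 4 + 1 + 3 = 8

8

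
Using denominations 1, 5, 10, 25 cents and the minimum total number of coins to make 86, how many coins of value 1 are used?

1

86 = 3×25 + 1×10 + 1×1
Count of 1: 1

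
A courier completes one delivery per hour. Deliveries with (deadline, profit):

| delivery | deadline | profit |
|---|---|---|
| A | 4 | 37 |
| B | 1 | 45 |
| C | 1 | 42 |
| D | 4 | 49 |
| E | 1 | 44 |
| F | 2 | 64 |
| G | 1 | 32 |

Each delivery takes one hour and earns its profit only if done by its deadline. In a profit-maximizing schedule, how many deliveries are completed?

4

Sort by profit descending; place each in the latest free slot ≤ its deadline.
Profit order: F=64 D=49 B=45 E=44 C=42 A=37 G=32
Assign: F→slot 2, D→slot 4, B→slot 1, E skipped, C skipped, A→slot 3, G skipped.
Slots: [1:B] [2:F] [3:A] [4:D]
4 of 7 scheduled.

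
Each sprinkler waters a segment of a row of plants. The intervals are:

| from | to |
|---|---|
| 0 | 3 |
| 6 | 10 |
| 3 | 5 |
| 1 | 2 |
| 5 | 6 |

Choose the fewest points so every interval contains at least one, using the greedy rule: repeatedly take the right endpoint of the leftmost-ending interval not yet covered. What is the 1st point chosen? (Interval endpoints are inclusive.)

Sort by right endpoint; whenever an interval is uncovered, place a point at its right end.
Sorted: [1,2] [0,3] [3,5] [5,6] [6,10]
{[1,2],[0,3]} hit by 2; {[3,5],[5,6]} hit by 5; {[6,10]} hit by 10.
Points: 2, 5, 10 (3 total).

2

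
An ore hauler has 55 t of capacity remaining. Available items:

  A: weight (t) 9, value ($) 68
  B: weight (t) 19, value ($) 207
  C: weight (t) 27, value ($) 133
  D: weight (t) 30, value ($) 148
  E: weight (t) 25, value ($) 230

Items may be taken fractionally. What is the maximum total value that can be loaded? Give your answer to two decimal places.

Ratios (sorted): B 10.89, E 9.20, A 7.56, D 4.93, C 4.93
take B (19 @ 207); take E (25 @ 230); take A (9 @ 68); take 2/30 of D → 9.87. Capacity used 55/55.
Total value = 514.87

514.87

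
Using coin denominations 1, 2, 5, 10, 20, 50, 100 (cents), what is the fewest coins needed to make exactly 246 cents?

6

246 − 2×100→46 − 2×20→6 − 1×5→1 − 1×1→0
Total coins = 2 + 2 + 1 + 1 = 6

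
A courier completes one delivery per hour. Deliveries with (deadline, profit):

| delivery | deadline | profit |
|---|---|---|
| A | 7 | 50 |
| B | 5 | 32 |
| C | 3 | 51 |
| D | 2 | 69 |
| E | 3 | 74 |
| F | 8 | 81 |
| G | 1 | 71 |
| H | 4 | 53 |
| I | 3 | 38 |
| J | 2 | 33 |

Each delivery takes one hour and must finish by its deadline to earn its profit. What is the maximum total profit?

430

Sort by profit descending; place each in the latest free slot ≤ its deadline.
Profit order: F=81 E=74 G=71 D=69 H=53 C=51 A=50 I=38 J=33 B=32
Assign: F→slot 8, E→slot 3, G→slot 1, D→slot 2, H→slot 4, C skipped, A→slot 7, I skipped, J skipped, B→slot 5.
Slots: [1:G] [2:D] [3:E] [4:H] [5:B] [7:A] [8:F]
Profit = 71 + 69 + 74 + 53 + 32 + 50 + 81 = 430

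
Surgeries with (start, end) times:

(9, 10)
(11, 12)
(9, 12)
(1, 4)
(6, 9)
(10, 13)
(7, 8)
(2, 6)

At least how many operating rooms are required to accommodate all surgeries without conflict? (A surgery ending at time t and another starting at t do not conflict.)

The answer is the maximum number of intervals overlapping at any instant.
Events (time:±→running): 1:+→1 2:+→2 4:-→1 6:-→0 6:+→1 7:+→2 8:-→1 9:-→0 9:+→1 9:+→2 10:-→1 10:+→2 11:+→3 … peak 3.

3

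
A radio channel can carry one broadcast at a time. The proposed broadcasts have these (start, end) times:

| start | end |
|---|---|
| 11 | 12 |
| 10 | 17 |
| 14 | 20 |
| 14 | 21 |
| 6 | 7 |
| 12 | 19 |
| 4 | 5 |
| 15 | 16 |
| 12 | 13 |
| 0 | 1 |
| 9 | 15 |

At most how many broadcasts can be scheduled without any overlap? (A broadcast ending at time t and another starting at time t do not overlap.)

6

Sort by end time and greedily take each interval whose start is ≥ the last chosen end.
By end time: (0,1), (4,5), (6,7), (11,12), (12,13), (9,15), (15,16), (10,17), (12,19), (14,20), (14,21).
Pick (0,1); next start ≥ 1 → (4,5); next start ≥ 5 → (6,7); next start ≥ 7 → (11,12); next start ≥ 12 → (12,13); next start ≥ 13 → (15,16).
Selected 6 broadcasts.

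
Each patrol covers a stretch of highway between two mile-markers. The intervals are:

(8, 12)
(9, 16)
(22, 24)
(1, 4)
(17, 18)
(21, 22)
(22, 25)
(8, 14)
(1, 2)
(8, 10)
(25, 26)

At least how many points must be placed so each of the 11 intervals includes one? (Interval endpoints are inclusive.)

5

Sort by right endpoint; whenever an interval is uncovered, place a point at its right end.
Sorted: [1,2] [1,4] [8,10] [8,12] [8,14] [9,16] [17,18] [21,22] [22,24] [22,25] [25,26]
{[1,2],[1,4]} hit by 2; {[8,10],[8,12],[8,14],[9,16]} hit by 10; {[17,18]} hit by 18; {[21,22],[22,24],[22,25]} hit by 22; {[25,26]} hit by 26.
Points: 2, 10, 18, 22, 26 (5 total).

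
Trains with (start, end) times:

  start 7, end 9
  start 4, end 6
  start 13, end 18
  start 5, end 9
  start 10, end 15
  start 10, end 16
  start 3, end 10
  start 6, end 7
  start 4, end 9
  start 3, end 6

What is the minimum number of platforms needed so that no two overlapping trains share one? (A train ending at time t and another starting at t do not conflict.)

The answer is the maximum number of intervals overlapping at any instant.
starts: [3, 3, 4, 4, 5, 6, 7, 10, 10, 13]
ends:   [6, 6, 7, 9, 9, 9, 10, 15, 16, 18]
s3→1 s3→2 s4→3 s4→4 s5→5  — peak 5.

5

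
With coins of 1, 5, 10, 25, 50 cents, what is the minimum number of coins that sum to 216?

7

216 − 4×50→16 − 1×10→6 − 1×5→1 − 1×1→0
Total coins = 4 + 1 + 1 + 1 = 7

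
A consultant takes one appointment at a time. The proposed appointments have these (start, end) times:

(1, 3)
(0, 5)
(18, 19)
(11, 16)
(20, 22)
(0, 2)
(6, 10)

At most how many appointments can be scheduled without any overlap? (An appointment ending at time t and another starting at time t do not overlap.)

Greedy by earliest finish: after sorting by end time, pick each interval compatible with the last pick.
Sorted by end: (0,2)  (1,3)  (0,5)  (6,10)  (11,16)  (18,19)  (20,22)
take (0,2); skip (1,3); take (6,10); take (11,16); take (18,19); take (20,22).
Selected 5 appointments.

5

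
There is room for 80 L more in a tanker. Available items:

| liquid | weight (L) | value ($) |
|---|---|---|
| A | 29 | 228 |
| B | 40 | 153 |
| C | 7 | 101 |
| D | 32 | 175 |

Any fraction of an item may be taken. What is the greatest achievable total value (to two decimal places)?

Sort by value per unit weight and fill in that order.
Order: C (101/7=14.43) > A (228/29=7.86) > D (175/32=5.47) > B (153/40=3.83)
Fill: take C (7 @ 101) → take A (29 @ 228) → take D (32 @ 175) → take 12/40 of B → 45.90; 80/80 used.
Total value = 549.90

549.90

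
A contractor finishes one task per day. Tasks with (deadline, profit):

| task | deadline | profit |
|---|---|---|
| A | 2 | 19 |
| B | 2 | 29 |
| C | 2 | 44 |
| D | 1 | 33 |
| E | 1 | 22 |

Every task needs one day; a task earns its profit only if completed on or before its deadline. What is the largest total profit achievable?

77

Sort by profit descending; place each in the latest free slot ≤ its deadline.
By profit: C(d2,44), D(d1,33), B(d2,29), E(d1,22), A(d2,19)
C→slot 2; D→slot 1; B skipped; E skipped; A skipped.
Profit = 33 + 44 = 77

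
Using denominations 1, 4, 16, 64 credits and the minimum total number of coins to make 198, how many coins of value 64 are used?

3

Greedy: take as many of the largest coin as possible, then repeat with the remainder.
198 − 3×64→6 − 1×4→2 − 2×1→0
Count of 64: 3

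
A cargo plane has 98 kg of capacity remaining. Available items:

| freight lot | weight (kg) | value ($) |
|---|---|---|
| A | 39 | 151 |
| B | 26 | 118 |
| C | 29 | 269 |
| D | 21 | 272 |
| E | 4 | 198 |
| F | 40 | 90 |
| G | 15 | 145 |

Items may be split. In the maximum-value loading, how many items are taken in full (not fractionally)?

Sort by value per unit weight and fill in that order.
Order: E (198/4=49.50) > D (272/21=12.95) > G (145/15=9.67) > C (269/29=9.28) > B (118/26=4.54) > A (151/39=3.87) > F (90/40=2.25)
Fill: take E (4 @ 198) → take D (21 @ 272) → take G (15 @ 145) → take C (29 @ 269) → take B (26 @ 118) → take 3/39 of A → 11.62; 98/98 used.
5 item(s) taken whole; one partial (take 3/39 of A).

5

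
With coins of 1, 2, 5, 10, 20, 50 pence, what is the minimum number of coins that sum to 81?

4

Greedy: take as many of the largest coin as possible, then repeat with the remainder.
81 − 1×50→31 − 1×20→11 − 1×10→1 − 1×1→0
Total coins = 1 + 1 + 1 + 1 = 4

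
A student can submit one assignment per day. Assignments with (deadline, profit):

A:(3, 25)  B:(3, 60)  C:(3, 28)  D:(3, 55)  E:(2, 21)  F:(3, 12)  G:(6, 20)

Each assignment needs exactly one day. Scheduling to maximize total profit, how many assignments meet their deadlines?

Sort by profit descending; place each in the latest free slot ≤ its deadline.
By profit: B(d3,60), D(d3,55), C(d3,28), A(d3,25), E(d2,21), G(d6,20), F(d3,12)
B→slot 3; D→slot 2; C→slot 1; A skipped; E skipped; G→slot 6; F skipped.
4 of 7 scheduled.

4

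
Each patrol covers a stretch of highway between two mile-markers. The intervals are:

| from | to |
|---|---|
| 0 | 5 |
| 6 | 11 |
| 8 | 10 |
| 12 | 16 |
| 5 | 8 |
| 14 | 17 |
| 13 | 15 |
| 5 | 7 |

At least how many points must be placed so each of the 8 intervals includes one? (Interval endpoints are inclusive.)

3

By right end: [0,5]  [5,7]  [5,8]  [8,10]  [6,11]  [13,15]  [12,16]  [14,17]
[0,5] uncovered → point at 5; [8,10] uncovered → point at 10; [13,15] uncovered → point at 15.
Points: 5, 10, 15 (3 total).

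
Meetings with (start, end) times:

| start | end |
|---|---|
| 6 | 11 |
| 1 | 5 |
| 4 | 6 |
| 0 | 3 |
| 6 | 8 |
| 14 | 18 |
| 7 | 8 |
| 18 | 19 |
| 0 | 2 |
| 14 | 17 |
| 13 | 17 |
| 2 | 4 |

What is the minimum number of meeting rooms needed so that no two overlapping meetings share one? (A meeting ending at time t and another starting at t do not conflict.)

Count concurrent intervals with a sweep; the peak is the room count.
Events (time:±→running): 0:+→1 0:+→2 1:+→3 … peak 3.

3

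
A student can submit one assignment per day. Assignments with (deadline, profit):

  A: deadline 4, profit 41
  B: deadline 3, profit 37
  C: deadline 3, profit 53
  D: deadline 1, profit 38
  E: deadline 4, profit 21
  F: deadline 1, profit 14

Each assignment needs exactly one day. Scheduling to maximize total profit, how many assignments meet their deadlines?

Sort by profit descending; place each in the latest free slot ≤ its deadline.
By profit: C(d3,53), A(d4,41), D(d1,38), B(d3,37), E(d4,21), F(d1,14)
C→slot 3; A→slot 4; D→slot 1; B→slot 2; E skipped; F skipped.
4 of 6 scheduled.

4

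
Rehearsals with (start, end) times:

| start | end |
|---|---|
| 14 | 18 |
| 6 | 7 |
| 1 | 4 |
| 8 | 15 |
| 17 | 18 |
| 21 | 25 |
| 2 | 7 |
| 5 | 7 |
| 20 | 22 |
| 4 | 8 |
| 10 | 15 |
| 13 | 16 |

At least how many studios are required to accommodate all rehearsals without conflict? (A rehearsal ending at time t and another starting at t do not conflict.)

Count concurrent intervals with a sweep; the peak is the room count.
Events (time:±→running): 1:+→1 2:+→2 4:-→1 4:+→2 5:+→3 6:+→4 … peak 4.

4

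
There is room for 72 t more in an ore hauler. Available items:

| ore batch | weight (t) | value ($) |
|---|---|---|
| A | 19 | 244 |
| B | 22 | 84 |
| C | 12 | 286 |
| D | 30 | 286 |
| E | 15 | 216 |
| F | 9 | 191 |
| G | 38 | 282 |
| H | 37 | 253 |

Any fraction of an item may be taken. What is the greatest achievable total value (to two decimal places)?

Sort by value per unit weight and fill in that order.
Order: C (286/12=23.83) > F (191/9=21.22) > E (216/15=14.40) > A (244/19=12.84) > D (286/30=9.53) > G (282/38=7.42) > H (253/37=6.84) > B (84/22=3.82)
Fill: take C (12 @ 286) → take F (9 @ 191) → take E (15 @ 216) → take A (19 @ 244) → take 17/30 of D → 162.07; 72/72 used.
Total value = 1099.07

1099.07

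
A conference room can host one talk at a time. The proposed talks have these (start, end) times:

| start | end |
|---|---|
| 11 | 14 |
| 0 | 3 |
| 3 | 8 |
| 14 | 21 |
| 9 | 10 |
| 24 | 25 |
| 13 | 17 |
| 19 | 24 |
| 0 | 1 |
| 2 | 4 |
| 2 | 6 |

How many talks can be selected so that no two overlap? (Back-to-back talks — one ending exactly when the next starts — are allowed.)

6

Order by finish time; keep every interval that doesn't clash with the previous kept one.
By end time: (0,1), (0,3), (2,4), (2,6), (3,8), (9,10), (11,14), (13,17), (14,21), (19,24), (24,25).
Pick (0,1); next start ≥ 1 → (2,4); next start ≥ 4 → (9,10); next start ≥ 10 → (11,14); next start ≥ 14 → (14,21); next start ≥ 21 → (24,25).
Selected 6 talks.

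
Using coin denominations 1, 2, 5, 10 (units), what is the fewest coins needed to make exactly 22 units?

Use the largest denomination that fits, subtract, and repeat.
22 = 2×10 + 1×2
Total coins = 2 + 1 = 3

3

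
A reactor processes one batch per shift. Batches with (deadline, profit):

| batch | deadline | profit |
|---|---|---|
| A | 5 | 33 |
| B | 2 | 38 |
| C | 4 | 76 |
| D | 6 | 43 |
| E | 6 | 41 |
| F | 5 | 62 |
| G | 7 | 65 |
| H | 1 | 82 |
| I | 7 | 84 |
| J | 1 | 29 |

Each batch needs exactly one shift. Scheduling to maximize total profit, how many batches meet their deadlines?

7

Sort by profit descending; place each in the latest free slot ≤ its deadline.
By profit: I(d7,84), H(d1,82), C(d4,76), G(d7,65), F(d5,62), D(d6,43), E(d6,41), B(d2,38), A(d5,33), J(d1,29)
I→slot 7; H→slot 1; C→slot 4; G→slot 6; F→slot 5; D→slot 3; E→slot 2; B skipped; A skipped; J skipped.
7 of 10 scheduled.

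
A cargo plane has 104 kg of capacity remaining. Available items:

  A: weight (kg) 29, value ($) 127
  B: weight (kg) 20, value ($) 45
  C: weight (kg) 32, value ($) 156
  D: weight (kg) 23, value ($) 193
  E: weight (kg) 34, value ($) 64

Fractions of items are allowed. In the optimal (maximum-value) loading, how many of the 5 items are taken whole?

Greedy by value/weight ratio, highest first.
Ratios (sorted): D 8.39, C 4.88, A 4.38, B 2.25, E 1.88
take D (23 @ 193); take C (32 @ 156); take A (29 @ 127); take B (20 @ 45). Capacity used 104/104.
4 item(s) taken whole.

4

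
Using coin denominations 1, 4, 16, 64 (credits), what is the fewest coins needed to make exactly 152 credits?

5

Greedy: take as many of the largest coin as possible, then repeat with the remainder.
152 − 2×64→24 − 1×16→8 − 2×4→0
Total coins = 2 + 1 + 2 = 5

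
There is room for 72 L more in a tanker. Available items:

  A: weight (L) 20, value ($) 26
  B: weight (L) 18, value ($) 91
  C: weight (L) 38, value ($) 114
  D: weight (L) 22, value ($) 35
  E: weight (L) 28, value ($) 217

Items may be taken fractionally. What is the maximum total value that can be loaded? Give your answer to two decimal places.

386.00

Greedy by value/weight ratio, highest first.
Order: E (217/28=7.75) > B (91/18=5.06) > C (114/38=3.00) > D (35/22=1.59) > A (26/20=1.30)
Fill: take E (28 @ 217) → take B (18 @ 91) → take 26/38 of C → 78.00; 72/72 used.
Total value = 386.00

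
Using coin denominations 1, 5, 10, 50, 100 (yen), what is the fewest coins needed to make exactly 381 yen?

381 = 3×100 + 1×50 + 3×10 + 1×1
Total coins = 3 + 1 + 3 + 1 = 8

8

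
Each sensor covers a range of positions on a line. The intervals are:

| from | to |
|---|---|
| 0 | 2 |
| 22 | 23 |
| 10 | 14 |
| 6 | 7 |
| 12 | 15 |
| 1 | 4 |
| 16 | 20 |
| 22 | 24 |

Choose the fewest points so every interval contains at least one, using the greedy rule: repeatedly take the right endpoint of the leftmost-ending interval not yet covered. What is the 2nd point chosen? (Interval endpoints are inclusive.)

7

Sort by right endpoint; whenever an interval is uncovered, place a point at its right end.
Sorted: [0,2] [1,4] [6,7] [10,14] [12,15] [16,20] [22,23] [22,24]
{[0,2],[1,4]} hit by 2; {[6,7]} hit by 7; {[10,14],[12,15]} hit by 14; {[16,20]} hit by 20; {[22,23],[22,24]} hit by 23.
Points: 2, 7, 14, 20, 23 (5 total).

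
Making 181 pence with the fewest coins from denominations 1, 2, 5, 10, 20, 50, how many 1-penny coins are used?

1

181 = 3×50 + 1×20 + 1×10 + 1×1
Count of 1: 1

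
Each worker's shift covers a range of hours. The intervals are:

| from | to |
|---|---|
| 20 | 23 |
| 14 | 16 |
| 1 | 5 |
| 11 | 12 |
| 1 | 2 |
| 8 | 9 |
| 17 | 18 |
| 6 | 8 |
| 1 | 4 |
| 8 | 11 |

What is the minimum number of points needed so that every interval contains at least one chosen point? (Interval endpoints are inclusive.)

6

Process intervals by earliest right end; each time one isn't hit yet, stab at its right endpoint.
Sorted: [1,2] [1,4] [1,5] [6,8] [8,9] [8,11] [11,12] [14,16] [17,18] [20,23]
{[1,2],[1,4],[1,5]} hit by 2; {[6,8],[8,9],[8,11]} hit by 8; {[11,12]} hit by 12; {[14,16]} hit by 16; {[17,18]} hit by 18; {[20,23]} hit by 23.
Points: 2, 8, 12, 16, 18, 23 (6 total).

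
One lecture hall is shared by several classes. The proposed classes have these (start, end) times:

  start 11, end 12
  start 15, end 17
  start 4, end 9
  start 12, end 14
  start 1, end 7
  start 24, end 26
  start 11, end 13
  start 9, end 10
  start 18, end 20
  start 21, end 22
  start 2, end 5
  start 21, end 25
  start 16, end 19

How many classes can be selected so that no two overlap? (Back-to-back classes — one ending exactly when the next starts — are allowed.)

Sorted by end: (2,5)  (1,7)  (4,9)  (9,10)  (11,12)  (11,13)  (12,14)  (15,17)  (16,19)  (18,20)  (21,22)  (21,25)  (24,26)
take (2,5); take (9,10); take (11,12); take (12,14); take (15,17); take (18,20); take (21,22); take (24,26).
Selected 8 classes.

8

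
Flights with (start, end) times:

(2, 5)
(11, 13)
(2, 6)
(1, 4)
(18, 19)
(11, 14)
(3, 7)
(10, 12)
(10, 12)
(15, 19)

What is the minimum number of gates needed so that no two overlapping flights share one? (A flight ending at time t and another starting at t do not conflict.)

Events (time:±→running): 1:+→1 2:+→2 2:+→3 3:+→4 … peak 4.

4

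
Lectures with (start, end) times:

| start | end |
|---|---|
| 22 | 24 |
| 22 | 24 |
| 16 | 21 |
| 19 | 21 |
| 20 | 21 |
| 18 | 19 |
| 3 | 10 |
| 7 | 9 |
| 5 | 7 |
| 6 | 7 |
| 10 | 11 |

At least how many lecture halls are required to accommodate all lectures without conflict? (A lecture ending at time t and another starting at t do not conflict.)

The answer is the maximum number of intervals overlapping at any instant.
starts: [3, 5, 6, 7, 10, 16, 18, 19, 20, 22, 22]
ends:   [7, 7, 9, 10, 11, 19, 21, 21, 21, 24, 24]
s3→1 s5→2 s6→3  — peak 3.

3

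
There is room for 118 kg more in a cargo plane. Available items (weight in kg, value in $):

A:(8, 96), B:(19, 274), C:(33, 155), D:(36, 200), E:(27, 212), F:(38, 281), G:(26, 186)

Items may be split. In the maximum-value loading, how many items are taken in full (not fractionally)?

5

Sort by value per unit weight and fill in that order.
Order: B (274/19=14.42) > A (96/8=12.00) > E (212/27=7.85) > F (281/38=7.39) > G (186/26=7.15) > D (200/36=5.56) > C (155/33=4.70)
Fill: take B (19 @ 274) → take A (8 @ 96) → take E (27 @ 212) → take F (38 @ 281) → take G (26 @ 186); 118/118 used.
5 item(s) taken whole.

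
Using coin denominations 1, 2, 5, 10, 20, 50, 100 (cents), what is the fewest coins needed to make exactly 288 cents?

8

Greedy: take as many of the largest coin as possible, then repeat with the remainder.
288 = 2×100 + 1×50 + 1×20 + 1×10 + 1×5 + 1×2 + 1×1
Total coins = 2 + 1 + 1 + 1 + 1 + 1 + 1 = 8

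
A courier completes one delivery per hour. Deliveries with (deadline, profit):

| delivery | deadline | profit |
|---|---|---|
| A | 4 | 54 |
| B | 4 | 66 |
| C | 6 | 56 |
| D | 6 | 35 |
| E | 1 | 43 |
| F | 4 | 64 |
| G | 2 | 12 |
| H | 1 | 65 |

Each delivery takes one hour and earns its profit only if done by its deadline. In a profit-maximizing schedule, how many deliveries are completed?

Take jobs in profit order; each goes to the latest open slot no later than its deadline.
Profit order: B=66 H=65 F=64 C=56 A=54 E=43 D=35 G=12
Assign: B→slot 4, H→slot 1, F→slot 3, C→slot 6, A→slot 2, E skipped, D→slot 5, G skipped.
Slots: [1:H] [2:A] [3:F] [4:B] [5:D] [6:C]
6 of 8 scheduled.

6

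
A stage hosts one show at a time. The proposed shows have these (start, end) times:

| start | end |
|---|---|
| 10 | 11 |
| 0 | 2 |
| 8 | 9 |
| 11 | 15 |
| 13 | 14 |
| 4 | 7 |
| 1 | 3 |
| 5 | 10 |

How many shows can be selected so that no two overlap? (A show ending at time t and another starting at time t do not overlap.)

5

Order by finish time; keep every interval that doesn't clash with the previous kept one.
By end time: (0,2), (1,3), (4,7), (8,9), (5,10), (10,11), (13,14), (11,15).
Pick (0,2); next start ≥ 2 → (4,7); next start ≥ 7 → (8,9); next start ≥ 9 → (10,11); next start ≥ 11 → (13,14).
Selected 5 shows.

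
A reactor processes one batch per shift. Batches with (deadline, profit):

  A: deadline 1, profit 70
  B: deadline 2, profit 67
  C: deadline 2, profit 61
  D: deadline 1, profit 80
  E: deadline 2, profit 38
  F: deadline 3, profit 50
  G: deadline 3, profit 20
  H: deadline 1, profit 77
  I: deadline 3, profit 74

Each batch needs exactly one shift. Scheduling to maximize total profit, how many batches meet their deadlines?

By profit: D(d1,80), H(d1,77), I(d3,74), A(d1,70), B(d2,67), C(d2,61), F(d3,50), E(d2,38), G(d3,20)
D→slot 1; H skipped; I→slot 3; A skipped; B→slot 2; C skipped; F skipped; E skipped; G skipped.
3 of 9 scheduled.

3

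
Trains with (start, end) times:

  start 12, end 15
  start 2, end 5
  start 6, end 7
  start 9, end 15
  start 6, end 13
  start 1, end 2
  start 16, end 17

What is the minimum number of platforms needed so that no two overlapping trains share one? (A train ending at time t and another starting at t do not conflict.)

Count concurrent intervals with a sweep; the peak is the room count.
Events (time:±→running): 1:+→1 2:-→0 2:+→1 5:-→0 6:+→1 6:+→2 7:-→1 9:+→2 12:+→3 … peak 3.

3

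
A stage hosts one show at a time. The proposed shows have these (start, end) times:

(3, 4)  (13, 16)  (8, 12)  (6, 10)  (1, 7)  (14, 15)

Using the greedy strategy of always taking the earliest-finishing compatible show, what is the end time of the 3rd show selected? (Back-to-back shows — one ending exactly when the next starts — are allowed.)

Order by finish time; keep every interval that doesn't clash with the previous kept one.
Sorted by end: (3,4)  (1,7)  (6,10)  (8,12)  (14,15)  (13,16)
take (3,4); take (6,10); take (14,15).
Selected: (3,4) (6,10) (14,15)

15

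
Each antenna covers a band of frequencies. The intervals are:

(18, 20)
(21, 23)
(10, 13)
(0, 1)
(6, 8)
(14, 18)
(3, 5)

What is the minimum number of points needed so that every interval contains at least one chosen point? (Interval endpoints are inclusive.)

6

Sort by right endpoint; whenever an interval is uncovered, place a point at its right end.
Sorted: [0,1] [3,5] [6,8] [10,13] [14,18] [18,20] [21,23]
{[0,1]} hit by 1; {[3,5]} hit by 5; {[6,8]} hit by 8; {[10,13]} hit by 13; {[14,18],[18,20]} hit by 18; {[21,23]} hit by 23.
Points: 1, 5, 8, 13, 18, 23 (6 total).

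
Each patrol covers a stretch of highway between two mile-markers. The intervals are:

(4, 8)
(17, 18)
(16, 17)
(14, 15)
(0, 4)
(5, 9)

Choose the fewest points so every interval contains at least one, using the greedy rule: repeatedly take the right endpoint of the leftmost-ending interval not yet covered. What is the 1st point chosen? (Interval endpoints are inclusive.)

4

Process intervals by earliest right end; each time one isn't hit yet, stab at its right endpoint.
By right end: [0,4]  [4,8]  [5,9]  [14,15]  [16,17]  [17,18]
[0,4] uncovered → point at 4; [5,9] uncovered → point at 9; [14,15] uncovered → point at 15; [16,17] uncovered → point at 17.
Points: 4, 9, 15, 17 (4 total).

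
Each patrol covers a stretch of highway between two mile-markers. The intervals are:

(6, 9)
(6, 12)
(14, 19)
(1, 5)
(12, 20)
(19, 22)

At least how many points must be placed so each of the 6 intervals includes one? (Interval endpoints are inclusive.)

3

Process intervals by earliest right end; each time one isn't hit yet, stab at its right endpoint.
Sorted: [1,5] [6,9] [6,12] [14,19] [12,20] [19,22]
{[1,5]} hit by 5; {[6,9],[6,12]} hit by 9; {[14,19],[12,20],[19,22]} hit by 19.
Points: 5, 9, 19 (3 total).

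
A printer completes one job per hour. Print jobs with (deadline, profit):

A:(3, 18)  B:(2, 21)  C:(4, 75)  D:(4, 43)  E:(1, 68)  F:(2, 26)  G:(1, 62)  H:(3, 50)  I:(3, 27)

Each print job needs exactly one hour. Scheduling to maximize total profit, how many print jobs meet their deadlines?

4

Take jobs in profit order; each goes to the latest open slot no later than its deadline.
By profit: C(d4,75), E(d1,68), G(d1,62), H(d3,50), D(d4,43), I(d3,27), F(d2,26), B(d2,21), A(d3,18)
C→slot 4; E→slot 1; G skipped; H→slot 3; D→slot 2; I skipped; F skipped; B skipped; A skipped.
4 of 9 scheduled.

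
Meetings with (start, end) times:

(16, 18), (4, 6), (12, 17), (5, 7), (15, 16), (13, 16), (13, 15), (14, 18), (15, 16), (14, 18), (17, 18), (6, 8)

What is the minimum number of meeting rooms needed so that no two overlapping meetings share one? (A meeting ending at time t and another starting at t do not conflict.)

6

Count concurrent intervals with a sweep; the peak is the room count.
Events (time:±→running): 4:+→1 5:+→2 6:-→1 6:+→2 7:-→1 8:-→0 12:+→1 13:+→2 13:+→3 14:+→4 14:+→5 15:-→4 15:+→5 15:+→6 … peak 6.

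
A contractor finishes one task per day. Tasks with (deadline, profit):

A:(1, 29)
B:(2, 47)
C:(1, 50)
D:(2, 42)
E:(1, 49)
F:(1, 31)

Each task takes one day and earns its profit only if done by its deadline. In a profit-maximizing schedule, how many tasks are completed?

Sort by profit descending; place each in the latest free slot ≤ its deadline.
By profit: C(d1,50), E(d1,49), B(d2,47), D(d2,42), F(d1,31), A(d1,29)
C→slot 1; E skipped; B→slot 2; D skipped; F skipped; A skipped.
2 of 6 scheduled.

2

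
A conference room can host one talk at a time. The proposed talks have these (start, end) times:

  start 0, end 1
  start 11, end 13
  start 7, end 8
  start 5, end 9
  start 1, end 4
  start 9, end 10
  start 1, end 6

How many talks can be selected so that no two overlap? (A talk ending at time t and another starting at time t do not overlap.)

5

Greedy by earliest finish: after sorting by end time, pick each interval compatible with the last pick.
Sorted by end: (0,1)  (1,4)  (1,6)  (7,8)  (5,9)  (9,10)  (11,13)
take (0,1); take (1,4); take (7,8); skip (5,9); take (9,10); take (11,13).
Selected 5 talks.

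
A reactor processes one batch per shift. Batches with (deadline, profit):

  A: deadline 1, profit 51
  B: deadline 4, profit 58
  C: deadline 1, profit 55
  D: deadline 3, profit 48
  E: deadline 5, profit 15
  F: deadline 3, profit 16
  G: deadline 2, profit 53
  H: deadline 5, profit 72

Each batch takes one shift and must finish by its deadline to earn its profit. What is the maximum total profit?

Take jobs in profit order; each goes to the latest open slot no later than its deadline.
Profit order: H=72 B=58 C=55 G=53 A=51 D=48 F=16 E=15
Assign: H→slot 5, B→slot 4, C→slot 1, G→slot 2, A skipped, D→slot 3, F skipped, E skipped.
Slots: [1:C] [2:G] [3:D] [4:B] [5:H]
Profit = 55 + 53 + 48 + 58 + 72 = 286

286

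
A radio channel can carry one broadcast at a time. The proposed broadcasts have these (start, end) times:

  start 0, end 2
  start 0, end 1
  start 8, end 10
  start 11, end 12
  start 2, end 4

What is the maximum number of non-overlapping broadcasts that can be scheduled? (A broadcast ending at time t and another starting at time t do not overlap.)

Sorted by end: (0,1)  (0,2)  (2,4)  (8,10)  (11,12)
take (0,1); take (2,4); take (8,10); take (11,12).
Selected 4 broadcasts.

4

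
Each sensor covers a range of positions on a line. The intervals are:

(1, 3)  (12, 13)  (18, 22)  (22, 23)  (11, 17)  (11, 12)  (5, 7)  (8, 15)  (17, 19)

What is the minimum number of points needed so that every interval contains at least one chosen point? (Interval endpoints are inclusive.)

Sort by right endpoint; whenever an interval is uncovered, place a point at its right end.
By right end: [1,3]  [5,7]  [11,12]  [12,13]  [8,15]  [11,17]  [17,19]  [18,22]  [22,23]
[1,3] uncovered → point at 3; [5,7] uncovered → point at 7; [11,12] uncovered → point at 12; [17,19] uncovered → point at 19; [22,23] uncovered → point at 23.
Points: 3, 7, 12, 19, 23 (5 total).

5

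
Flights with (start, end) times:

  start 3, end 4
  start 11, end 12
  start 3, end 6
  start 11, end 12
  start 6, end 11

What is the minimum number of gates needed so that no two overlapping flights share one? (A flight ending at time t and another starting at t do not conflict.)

The answer is the maximum number of intervals overlapping at any instant.
Events (time:±→running): 3:+→1 3:+→2 … peak 2.

2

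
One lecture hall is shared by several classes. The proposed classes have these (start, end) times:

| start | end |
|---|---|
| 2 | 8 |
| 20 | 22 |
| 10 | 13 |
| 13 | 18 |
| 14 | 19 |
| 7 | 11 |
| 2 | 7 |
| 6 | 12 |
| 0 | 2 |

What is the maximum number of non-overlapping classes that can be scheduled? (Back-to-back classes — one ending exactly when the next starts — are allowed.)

Sorted by end: (0,2)  (2,7)  (2,8)  (7,11)  (6,12)  (10,13)  (13,18)  (14,19)  (20,22)
take (0,2); take (2,7); take (7,11); skip (6,12); take (13,18); take (20,22).
Selected 5 classes.

5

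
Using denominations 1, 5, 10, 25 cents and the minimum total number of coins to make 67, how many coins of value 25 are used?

2

Greedy: take as many of the largest coin as possible, then repeat with the remainder.
67 − 2×25→17 − 1×10→7 − 1×5→2 − 2×1→0
Count of 25: 2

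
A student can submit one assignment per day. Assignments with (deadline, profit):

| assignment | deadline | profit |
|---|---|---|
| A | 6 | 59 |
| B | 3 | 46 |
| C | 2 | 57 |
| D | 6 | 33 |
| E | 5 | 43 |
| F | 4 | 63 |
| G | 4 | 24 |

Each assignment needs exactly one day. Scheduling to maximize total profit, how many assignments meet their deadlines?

6

Sort by profit descending; place each in the latest free slot ≤ its deadline.
By profit: F(d4,63), A(d6,59), C(d2,57), B(d3,46), E(d5,43), D(d6,33), G(d4,24)
F→slot 4; A→slot 6; C→slot 2; B→slot 3; E→slot 5; D→slot 1; G skipped.
6 of 7 scheduled.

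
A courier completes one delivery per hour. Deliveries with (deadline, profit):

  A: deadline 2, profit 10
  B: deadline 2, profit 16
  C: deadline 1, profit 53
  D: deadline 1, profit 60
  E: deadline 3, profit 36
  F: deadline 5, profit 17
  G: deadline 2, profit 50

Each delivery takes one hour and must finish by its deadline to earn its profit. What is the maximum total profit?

163

Take jobs in profit order; each goes to the latest open slot no later than its deadline.
By profit: D(d1,60), C(d1,53), G(d2,50), E(d3,36), F(d5,17), B(d2,16), A(d2,10)
D→slot 1; C skipped; G→slot 2; E→slot 3; F→slot 5; B skipped; A skipped.
Profit = 60 + 50 + 36 + 17 = 163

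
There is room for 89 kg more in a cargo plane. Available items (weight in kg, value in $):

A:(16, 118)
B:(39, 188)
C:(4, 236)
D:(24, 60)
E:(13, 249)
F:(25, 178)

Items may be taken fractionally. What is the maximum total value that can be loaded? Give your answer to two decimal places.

Greedy by value/weight ratio, highest first.
Ratios (sorted): C 59.00, E 19.15, A 7.38, F 7.12, B 4.82, D 2.50
take C (4 @ 236); take E (13 @ 249); take A (16 @ 118); take F (25 @ 178); take 31/39 of B → 149.44. Capacity used 89/89.
Total value = 930.44

930.44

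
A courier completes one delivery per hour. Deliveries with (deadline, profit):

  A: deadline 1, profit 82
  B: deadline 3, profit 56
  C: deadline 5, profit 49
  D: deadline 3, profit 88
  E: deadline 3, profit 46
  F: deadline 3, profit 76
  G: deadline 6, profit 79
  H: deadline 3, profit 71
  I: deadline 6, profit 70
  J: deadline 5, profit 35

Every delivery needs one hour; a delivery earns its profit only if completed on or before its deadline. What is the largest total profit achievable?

Take jobs in profit order; each goes to the latest open slot no later than its deadline.
By profit: D(d3,88), A(d1,82), G(d6,79), F(d3,76), H(d3,71), I(d6,70), B(d3,56), C(d5,49), E(d3,46), J(d5,35)
D→slot 3; A→slot 1; G→slot 6; F→slot 2; H skipped; I→slot 5; B skipped; C→slot 4; E skipped; J skipped.
Profit = 82 + 76 + 88 + 49 + 70 + 79 = 444

444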